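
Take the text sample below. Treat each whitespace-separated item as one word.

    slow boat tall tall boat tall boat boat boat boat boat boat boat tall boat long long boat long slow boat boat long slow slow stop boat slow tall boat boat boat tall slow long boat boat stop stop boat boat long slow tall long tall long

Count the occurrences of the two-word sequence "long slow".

3

Scanning the 46 overlapping bigram windows for "long slow":
  position 19–20: long slow
  position 23–24: long slow
  position 42–43: long slow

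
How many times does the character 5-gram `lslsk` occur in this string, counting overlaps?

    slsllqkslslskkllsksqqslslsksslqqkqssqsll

2

Sliding a length-5 window over the 40 characters (36 positions):
  position 9–13: lslsk
  position 23–27: lslsk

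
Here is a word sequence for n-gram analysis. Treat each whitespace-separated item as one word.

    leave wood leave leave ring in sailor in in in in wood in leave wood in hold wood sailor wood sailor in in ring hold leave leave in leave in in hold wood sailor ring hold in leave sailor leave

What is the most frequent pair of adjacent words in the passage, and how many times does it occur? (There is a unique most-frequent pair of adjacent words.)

Bigram frequencies (highest first):
  in in: 5
  in leave: 3
  wood sailor: 3
  leave wood: 2
  leave leave: 2
  sailor in: 2
  … (17 more, each ≤ 2)

"in in", 5 times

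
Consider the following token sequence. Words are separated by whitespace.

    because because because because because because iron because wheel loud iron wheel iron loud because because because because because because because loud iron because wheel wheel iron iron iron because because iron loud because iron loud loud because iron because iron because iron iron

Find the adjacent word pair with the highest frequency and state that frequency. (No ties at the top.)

"because because", 12 times

Bigram frequencies (highest first):
  because because: 12
  because iron: 6
  iron because: 5
  iron loud: 3
  loud because: 3
  iron iron: 3
  … (8 more, each ≤ 2)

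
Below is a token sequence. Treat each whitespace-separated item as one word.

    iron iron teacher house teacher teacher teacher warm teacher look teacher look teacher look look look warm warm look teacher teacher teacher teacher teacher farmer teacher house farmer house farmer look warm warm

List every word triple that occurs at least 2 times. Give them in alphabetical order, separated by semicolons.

Trigram counts meeting the condition (at least 2 times):
  look teacher look: 2
  look warm warm: 2
  teacher look teacher: 2
  teacher teacher teacher: 4

look teacher look; look warm warm; teacher look teacher; teacher teacher teacher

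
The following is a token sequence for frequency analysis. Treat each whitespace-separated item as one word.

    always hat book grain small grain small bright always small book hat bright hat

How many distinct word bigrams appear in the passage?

14 tokens → 13 bigram windows in total.
Repeated bigrams (each contributes count−1 duplicates):
  grain small: 2
1 duplicate windows → 13 − 1 = 12 distinct.

12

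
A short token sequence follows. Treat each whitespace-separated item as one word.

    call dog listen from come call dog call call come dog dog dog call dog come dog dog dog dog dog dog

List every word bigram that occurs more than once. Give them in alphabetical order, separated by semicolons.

call dog; come dog; dog call; dog dog

Bigram counts meeting the condition (more than once):
  call dog: 3
  come dog: 2
  dog call: 2
  dog dog: 7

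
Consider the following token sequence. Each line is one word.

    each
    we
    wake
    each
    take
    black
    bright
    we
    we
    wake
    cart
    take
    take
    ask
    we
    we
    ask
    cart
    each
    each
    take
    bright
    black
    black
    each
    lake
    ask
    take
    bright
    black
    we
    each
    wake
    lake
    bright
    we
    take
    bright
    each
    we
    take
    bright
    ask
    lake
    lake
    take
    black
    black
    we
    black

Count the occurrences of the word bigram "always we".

Scanning the 49 overlapping bigram windows for "always we":
  (none found)

0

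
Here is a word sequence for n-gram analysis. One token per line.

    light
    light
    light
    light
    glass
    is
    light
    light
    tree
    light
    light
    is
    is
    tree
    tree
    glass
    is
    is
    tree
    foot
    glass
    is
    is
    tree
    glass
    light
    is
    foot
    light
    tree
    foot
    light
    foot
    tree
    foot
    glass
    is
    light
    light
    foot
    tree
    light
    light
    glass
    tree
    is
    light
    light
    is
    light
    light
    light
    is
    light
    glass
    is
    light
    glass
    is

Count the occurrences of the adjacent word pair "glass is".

Scanning the 58 overlapping bigram windows for "glass is":
  position 5–6: glass is
  position 16–17: glass is
  position 21–22: glass is
  position 36–37: glass is
  position 55–56: glass is
  position 58–59: glass is

6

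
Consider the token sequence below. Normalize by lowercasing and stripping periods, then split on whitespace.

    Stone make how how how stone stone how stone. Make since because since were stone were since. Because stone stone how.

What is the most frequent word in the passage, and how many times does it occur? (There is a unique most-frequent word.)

"stone", 7 times

Unigram frequencies (highest first):
  stone: 7
  how: 5
  since: 3
  make: 2
  because: 2
  were: 2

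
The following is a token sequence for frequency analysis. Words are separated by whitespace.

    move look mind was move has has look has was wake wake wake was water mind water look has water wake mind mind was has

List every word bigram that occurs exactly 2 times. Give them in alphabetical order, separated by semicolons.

Bigram counts meeting the condition (exactly 2 times):
  look has: 2
  mind was: 2
  wake wake: 2

look has; mind was; wake wake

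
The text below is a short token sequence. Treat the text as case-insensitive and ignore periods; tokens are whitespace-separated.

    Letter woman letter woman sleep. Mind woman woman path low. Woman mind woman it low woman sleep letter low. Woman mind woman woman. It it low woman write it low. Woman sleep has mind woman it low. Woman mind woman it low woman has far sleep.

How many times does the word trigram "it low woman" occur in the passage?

Scanning the 44 overlapping trigram windows for "it low woman":
  position 14–16: it low woman
  position 25–27: it low woman
  position 29–31: it low woman
  position 36–38: it low woman
  position 41–43: it low woman

5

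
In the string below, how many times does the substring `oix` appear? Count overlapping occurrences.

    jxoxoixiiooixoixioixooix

5

Sliding a length-3 window over the 24 characters (22 positions):
  position 5–7: oix
  position 11–13: oix
  position 14–16: oix
  position 18–20: oix
  position 22–24: oix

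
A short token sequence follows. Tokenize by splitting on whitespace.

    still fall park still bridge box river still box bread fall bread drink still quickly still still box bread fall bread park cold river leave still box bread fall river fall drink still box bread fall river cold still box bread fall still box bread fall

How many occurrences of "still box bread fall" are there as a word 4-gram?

6

Scanning the 43 overlapping 4-gram windows for "still box bread fall":
  position 8–11: still box bread fall
  position 17–20: still box bread fall
  position 26–29: still box bread fall
  position 33–36: still box bread fall
  position 39–42: still box bread fall
  position 43–46: still box bread fall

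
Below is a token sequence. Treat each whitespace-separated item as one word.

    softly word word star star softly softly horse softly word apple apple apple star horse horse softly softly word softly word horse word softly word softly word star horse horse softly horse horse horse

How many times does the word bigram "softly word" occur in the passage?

Scanning the 33 overlapping bigram windows for "softly word":
  position 1–2: softly word
  position 9–10: softly word
  position 18–19: softly word
  position 20–21: softly word
  position 24–25: softly word
  position 26–27: softly word

6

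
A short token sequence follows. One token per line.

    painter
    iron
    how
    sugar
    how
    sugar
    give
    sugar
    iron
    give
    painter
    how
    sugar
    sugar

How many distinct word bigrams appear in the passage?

14 tokens → 13 bigram windows in total.
Repeated bigrams (each contributes count−1 duplicates):
  how sugar: 3
2 duplicate windows → 13 − 2 = 11 distinct.

11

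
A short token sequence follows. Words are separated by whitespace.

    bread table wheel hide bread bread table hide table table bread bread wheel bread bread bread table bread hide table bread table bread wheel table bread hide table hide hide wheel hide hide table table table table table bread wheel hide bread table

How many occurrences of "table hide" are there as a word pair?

Scanning the 42 overlapping bigram windows for "table hide":
  position 7–8: table hide
  position 28–29: table hide

2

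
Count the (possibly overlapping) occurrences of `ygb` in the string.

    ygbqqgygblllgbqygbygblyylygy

4

Sliding a length-3 window over the 28 characters (26 positions):
  position 1–3: ygb
  position 7–9: ygb
  position 16–18: ygb
  position 19–21: ygb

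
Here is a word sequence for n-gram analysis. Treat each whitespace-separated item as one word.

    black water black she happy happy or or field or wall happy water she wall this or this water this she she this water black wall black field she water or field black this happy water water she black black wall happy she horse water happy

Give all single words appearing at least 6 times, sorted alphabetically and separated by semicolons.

Unigram counts meeting the condition (at least 6 times):
  black: 7
  happy: 6
  she: 7
  water: 8

black; happy; she; water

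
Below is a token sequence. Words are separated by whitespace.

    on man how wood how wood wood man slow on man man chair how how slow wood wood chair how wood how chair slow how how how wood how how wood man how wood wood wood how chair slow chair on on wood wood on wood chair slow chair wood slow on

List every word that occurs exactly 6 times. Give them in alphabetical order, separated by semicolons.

on; slow

Unigram counts meeting the condition (exactly 6 times):
  on: 6
  slow: 6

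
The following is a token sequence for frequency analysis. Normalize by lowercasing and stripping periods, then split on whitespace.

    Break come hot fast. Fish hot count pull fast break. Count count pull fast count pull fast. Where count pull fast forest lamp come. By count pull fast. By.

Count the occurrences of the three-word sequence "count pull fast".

5

Scanning the 27 overlapping trigram windows for "count pull fast":
  position 7–9: count pull fast
  position 12–14: count pull fast
  position 15–17: count pull fast
  position 19–21: count pull fast
  position 26–28: count pull fast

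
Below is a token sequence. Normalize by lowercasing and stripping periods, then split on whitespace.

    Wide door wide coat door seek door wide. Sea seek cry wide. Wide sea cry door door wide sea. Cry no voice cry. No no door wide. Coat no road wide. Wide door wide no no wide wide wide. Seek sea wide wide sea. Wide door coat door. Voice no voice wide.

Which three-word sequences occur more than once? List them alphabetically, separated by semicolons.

door wide coat; door wide sea; wide door wide; wide sea cry; wide wide sea

Trigram counts meeting the condition (more than once):
  door wide coat: 2
  door wide sea: 2
  wide door wide: 2
  wide sea cry: 2
  wide wide sea: 2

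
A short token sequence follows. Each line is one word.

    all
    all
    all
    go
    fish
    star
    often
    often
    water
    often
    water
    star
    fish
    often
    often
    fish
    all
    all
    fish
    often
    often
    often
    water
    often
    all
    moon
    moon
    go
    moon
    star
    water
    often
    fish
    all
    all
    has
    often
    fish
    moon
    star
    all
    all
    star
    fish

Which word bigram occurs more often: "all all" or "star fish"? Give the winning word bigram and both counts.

"all all": 5 occurrences
"star fish": 2 occurrences

"all all" (5 vs 2)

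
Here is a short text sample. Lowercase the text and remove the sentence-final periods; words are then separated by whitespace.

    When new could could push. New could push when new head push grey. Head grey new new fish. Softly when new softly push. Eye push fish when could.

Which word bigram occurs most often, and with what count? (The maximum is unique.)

"when new", 3 times

Bigram frequencies (highest first):
  when new: 3
  new could: 2
  could push: 2
  could could: 1
  push new: 1
  push when: 1
  … (17 more, each ≤ 1)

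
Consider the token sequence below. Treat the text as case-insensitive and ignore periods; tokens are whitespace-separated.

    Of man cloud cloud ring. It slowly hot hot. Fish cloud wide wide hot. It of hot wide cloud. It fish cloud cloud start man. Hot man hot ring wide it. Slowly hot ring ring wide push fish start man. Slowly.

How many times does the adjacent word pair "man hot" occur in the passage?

2

Scanning the 40 overlapping bigram windows for "man hot":
  position 25–26: man hot
  position 27–28: man hot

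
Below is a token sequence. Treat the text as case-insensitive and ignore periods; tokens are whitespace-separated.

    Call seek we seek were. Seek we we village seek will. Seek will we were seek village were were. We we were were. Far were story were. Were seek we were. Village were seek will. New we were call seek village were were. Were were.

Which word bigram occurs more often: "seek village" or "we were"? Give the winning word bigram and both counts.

"seek village": 2 occurrences
"we were": 4 occurrences

"we were" (4 vs 2)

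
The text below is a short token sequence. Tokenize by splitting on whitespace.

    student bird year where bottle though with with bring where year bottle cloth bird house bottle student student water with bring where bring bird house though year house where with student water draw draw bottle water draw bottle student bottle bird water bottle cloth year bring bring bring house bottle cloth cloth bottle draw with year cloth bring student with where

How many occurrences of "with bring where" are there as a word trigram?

Scanning the 59 overlapping trigram windows for "with bring where":
  position 8–10: with bring where
  position 20–22: with bring where

2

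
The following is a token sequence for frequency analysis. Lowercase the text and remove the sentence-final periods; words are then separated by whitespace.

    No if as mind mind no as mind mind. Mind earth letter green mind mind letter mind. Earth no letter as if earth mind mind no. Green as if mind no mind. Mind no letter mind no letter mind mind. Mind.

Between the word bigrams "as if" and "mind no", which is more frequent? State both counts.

"mind no" (5 vs 2)

"as if": 2 occurrences
"mind no": 5 occurrences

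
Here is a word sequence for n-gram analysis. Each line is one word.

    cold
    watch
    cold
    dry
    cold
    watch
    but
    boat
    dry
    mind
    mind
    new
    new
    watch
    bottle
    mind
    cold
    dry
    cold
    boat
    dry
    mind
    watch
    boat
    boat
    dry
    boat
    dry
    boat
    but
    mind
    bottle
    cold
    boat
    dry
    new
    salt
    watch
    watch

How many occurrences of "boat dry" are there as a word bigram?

5

Scanning the 38 overlapping bigram windows for "boat dry":
  position 8–9: boat dry
  position 20–21: boat dry
  position 25–26: boat dry
  position 27–28: boat dry
  position 34–35: boat dry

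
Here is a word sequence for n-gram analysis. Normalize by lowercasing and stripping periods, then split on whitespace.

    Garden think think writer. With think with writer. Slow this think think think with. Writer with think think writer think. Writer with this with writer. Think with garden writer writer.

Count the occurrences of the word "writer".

8

Scanning the 30 tokens for "writer":
  position 4: writer
  position 8: writer
  position 15: writer
  position 19: writer
  position 21: writer
  position 25: writer
  position 29: writer
  position 30: writer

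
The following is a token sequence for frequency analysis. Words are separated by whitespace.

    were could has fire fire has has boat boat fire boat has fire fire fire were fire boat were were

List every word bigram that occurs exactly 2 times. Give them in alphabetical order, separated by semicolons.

Bigram counts meeting the condition (exactly 2 times):
  fire boat: 2
  has fire: 2

fire boat; has fire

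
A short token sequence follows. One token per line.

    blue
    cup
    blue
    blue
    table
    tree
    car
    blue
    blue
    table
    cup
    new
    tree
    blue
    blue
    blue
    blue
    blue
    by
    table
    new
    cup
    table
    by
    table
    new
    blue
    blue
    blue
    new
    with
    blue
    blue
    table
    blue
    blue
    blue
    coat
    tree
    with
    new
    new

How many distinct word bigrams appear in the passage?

42 tokens → 41 bigram windows in total.
Repeated bigrams (each contributes count−1 duplicates):
  blue blue: 11
  blue table: 3
  by table: 2
  table new: 2
14 duplicate windows → 41 − 14 = 27 distinct.

27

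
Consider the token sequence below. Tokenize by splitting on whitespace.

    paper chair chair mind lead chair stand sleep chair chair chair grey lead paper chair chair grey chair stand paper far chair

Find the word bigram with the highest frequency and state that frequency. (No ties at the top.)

Bigram frequencies (highest first):
  chair chair: 4
  paper chair: 2
  chair stand: 2
  chair grey: 2
  chair mind: 1
  mind lead: 1
  … (9 more, each ≤ 1)

"chair chair", 4 times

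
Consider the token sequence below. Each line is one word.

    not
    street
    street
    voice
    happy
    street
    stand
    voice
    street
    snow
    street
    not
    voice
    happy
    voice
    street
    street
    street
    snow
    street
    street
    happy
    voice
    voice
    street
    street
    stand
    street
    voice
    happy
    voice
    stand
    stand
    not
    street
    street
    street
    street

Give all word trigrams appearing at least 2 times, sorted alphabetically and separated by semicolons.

not street street; street snow street; street street street; street voice happy; voice happy voice; voice street street

Trigram counts meeting the condition (at least 2 times):
  not street street: 2
  street snow street: 2
  street street street: 3
  street voice happy: 2
  voice happy voice: 2
  voice street street: 2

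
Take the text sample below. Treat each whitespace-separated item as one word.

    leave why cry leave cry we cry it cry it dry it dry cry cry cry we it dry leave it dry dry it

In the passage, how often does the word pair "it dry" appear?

4

Scanning the 23 overlapping bigram windows for "it dry":
  position 10–11: it dry
  position 12–13: it dry
  position 18–19: it dry
  position 21–22: it dry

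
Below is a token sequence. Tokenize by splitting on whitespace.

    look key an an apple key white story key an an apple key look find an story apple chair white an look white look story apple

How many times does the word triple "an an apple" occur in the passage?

Scanning the 24 overlapping trigram windows for "an an apple":
  position 3–5: an an apple
  position 10–12: an an apple

2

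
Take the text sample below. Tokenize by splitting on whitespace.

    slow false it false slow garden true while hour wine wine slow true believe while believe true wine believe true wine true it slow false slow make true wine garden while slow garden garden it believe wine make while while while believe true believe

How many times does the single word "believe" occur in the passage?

6

Scanning the 44 tokens for "believe":
  position 14: believe
  position 16: believe
  position 19: believe
  position 36: believe
  position 42: believe
  position 44: believe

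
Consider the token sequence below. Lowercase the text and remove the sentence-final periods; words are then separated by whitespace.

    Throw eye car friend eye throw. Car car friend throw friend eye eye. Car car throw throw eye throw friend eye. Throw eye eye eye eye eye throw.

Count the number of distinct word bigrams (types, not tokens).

12

28 tokens → 27 bigram windows in total.
Repeated bigrams (each contributes count−1 duplicates):
  eye eye: 5
  eye throw: 4
  friend eye: 3
  throw eye: 3
  car car: 2
  car friend: 2
  eye car: 2
  throw friend: 2
15 duplicate windows → 27 − 15 = 12 distinct.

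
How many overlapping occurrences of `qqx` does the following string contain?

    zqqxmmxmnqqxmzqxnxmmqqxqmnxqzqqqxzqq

Sliding a length-3 window over the 36 characters (34 positions):
  position 2–4: qqx
  position 10–12: qqx
  position 21–23: qqx
  position 31–33: qqx

4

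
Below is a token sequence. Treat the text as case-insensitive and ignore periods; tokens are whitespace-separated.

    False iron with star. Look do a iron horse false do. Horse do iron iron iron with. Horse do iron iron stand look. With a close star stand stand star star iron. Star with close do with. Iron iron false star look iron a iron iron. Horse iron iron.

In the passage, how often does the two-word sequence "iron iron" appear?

Scanning the 48 overlapping bigram windows for "iron iron":
  position 14–15: iron iron
  position 15–16: iron iron
  position 20–21: iron iron
  position 38–39: iron iron
  position 45–46: iron iron
  position 48–49: iron iron

6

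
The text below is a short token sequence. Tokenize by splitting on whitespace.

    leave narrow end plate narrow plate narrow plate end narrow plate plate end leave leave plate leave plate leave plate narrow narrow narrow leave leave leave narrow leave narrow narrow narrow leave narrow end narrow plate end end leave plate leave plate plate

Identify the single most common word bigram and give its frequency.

"leave plate", 5 times

Bigram frequencies (highest first):
  leave plate: 5
  leave narrow: 4
  narrow plate: 4
  narrow narrow: 4
  plate narrow: 3
  plate end: 3
  … (9 more, each ≤ 3)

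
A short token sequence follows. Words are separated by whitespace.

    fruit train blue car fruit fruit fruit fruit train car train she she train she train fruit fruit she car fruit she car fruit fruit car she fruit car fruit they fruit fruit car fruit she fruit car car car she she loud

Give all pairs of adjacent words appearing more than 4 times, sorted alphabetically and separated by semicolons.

car fruit; fruit fruit

Bigram counts meeting the condition (more than 4 times):
  car fruit: 5
  fruit fruit: 6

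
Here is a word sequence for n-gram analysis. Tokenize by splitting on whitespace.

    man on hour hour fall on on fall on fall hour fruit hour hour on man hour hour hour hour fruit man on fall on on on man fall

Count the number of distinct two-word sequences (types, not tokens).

15

29 tokens → 28 bigram windows in total.
Repeated bigrams (each contributes count−1 duplicates):
  hour hour: 5
  fall on: 3
  on fall: 3
  on on: 3
  hour fruit: 2
  man on: 2
  on man: 2
13 duplicate windows → 28 − 13 = 15 distinct.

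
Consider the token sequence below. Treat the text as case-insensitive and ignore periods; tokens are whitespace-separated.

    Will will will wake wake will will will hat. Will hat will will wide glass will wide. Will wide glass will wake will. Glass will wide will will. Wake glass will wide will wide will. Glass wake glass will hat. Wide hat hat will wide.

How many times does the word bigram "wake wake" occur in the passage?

Scanning the 44 overlapping bigram windows for "wake wake":
  position 4–5: wake wake

1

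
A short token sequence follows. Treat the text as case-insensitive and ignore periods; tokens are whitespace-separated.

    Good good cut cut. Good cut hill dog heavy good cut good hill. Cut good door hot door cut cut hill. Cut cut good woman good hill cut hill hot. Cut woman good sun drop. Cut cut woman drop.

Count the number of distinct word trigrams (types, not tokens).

39 tokens → 37 trigram windows in total.
Repeated trigrams (each contributes count−1 duplicates):
  cut cut good: 2
  good hill cut: 2
2 duplicate windows → 37 − 2 = 35 distinct.

35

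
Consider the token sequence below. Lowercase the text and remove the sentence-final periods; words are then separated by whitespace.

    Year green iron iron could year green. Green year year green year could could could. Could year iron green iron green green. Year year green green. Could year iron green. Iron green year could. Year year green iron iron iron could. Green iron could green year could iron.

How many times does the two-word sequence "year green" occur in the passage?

5

Scanning the 47 overlapping bigram windows for "year green":
  position 1–2: year green
  position 6–7: year green
  position 10–11: year green
  position 24–25: year green
  position 36–37: year green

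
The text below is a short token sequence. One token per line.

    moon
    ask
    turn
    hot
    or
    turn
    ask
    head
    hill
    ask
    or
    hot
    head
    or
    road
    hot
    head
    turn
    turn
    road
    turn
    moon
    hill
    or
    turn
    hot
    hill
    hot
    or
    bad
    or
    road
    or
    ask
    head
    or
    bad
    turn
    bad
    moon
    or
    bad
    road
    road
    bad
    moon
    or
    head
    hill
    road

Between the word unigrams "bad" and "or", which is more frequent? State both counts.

"or" (10 vs 5)

"bad": 5 occurrences
"or": 10 occurrences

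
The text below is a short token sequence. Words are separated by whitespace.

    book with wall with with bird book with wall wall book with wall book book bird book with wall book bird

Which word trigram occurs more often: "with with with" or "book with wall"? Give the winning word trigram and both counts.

"book with wall" (4 vs 0)

"with with with": 0 occurrences
"book with wall": 4 occurrences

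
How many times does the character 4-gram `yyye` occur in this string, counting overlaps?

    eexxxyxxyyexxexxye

Sliding a length-4 window over the 18 characters (15 positions):
  (no match at any position)

0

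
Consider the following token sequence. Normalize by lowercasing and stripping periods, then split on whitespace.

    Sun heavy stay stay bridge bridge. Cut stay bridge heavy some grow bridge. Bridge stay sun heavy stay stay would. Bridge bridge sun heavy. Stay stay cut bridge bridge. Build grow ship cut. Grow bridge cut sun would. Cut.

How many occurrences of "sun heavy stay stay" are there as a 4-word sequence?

3

Scanning the 36 overlapping 4-gram windows for "sun heavy stay stay":
  position 1–4: sun heavy stay stay
  position 16–19: sun heavy stay stay
  position 23–26: sun heavy stay stay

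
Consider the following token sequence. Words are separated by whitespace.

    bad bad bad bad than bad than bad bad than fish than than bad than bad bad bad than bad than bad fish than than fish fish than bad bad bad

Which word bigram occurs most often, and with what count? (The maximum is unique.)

"bad bad", 8 times

Bigram frequencies (highest first):
  bad bad: 8
  than bad: 7
  bad than: 6
  fish than: 3
  than fish: 2
  than than: 2
  … (2 more, each ≤ 1)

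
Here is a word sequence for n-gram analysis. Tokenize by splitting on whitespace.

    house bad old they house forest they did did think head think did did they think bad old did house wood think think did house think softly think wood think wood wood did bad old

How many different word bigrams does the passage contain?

35 tokens → 34 bigram windows in total.
Repeated bigrams (each contributes count−1 duplicates):
  bad old: 3
  did did: 2
  did house: 2
  think did: 2
  think wood: 2
  wood think: 2
7 duplicate windows → 34 − 7 = 27 distinct.

27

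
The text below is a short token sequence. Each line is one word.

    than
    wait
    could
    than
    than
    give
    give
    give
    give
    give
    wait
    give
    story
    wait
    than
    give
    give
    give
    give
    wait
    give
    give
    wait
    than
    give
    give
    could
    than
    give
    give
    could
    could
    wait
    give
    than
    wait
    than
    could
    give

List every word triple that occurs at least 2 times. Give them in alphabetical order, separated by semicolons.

give give could; give give give; give give wait; give wait give; than give give; wait than give

Trigram counts meeting the condition (at least 2 times):
  give give could: 2
  give give give: 5
  give give wait: 3
  give wait give: 2
  than give give: 4
  wait than give: 2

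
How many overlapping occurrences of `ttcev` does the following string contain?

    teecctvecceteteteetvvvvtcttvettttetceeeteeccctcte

Sliding a length-5 window over the 49 characters (45 positions):
  (no match at any position)

0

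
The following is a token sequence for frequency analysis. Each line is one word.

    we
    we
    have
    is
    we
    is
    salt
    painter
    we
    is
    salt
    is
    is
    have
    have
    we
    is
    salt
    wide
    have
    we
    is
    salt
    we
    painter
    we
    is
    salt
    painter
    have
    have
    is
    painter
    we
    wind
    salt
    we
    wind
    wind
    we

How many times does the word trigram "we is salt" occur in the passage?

Scanning the 38 overlapping trigram windows for "we is salt":
  position 5–7: we is salt
  position 9–11: we is salt
  position 16–18: we is salt
  position 21–23: we is salt
  position 26–28: we is salt

5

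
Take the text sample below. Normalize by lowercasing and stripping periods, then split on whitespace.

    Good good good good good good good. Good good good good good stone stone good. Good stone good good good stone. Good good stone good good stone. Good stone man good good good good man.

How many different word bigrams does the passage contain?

35 tokens → 34 bigram windows in total.
Repeated bigrams (each contributes count−1 duplicates):
  good good: 19
  good stone: 6
  stone good: 5
27 duplicate windows → 34 − 27 = 7 distinct.

7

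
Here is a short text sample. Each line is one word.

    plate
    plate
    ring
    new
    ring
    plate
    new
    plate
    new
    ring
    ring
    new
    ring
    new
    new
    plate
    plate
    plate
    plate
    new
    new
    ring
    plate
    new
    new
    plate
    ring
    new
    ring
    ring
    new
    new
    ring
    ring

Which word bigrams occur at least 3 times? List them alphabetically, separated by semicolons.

new new; new plate; new ring; plate new; plate plate; ring new; ring ring

Bigram counts meeting the condition (at least 3 times):
  new new: 4
  new plate: 3
  new ring: 6
  plate new: 4
  plate plate: 4
  ring new: 5
  ring ring: 3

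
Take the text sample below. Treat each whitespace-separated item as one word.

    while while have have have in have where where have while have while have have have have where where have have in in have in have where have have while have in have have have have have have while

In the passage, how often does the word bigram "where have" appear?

Scanning the 38 overlapping bigram windows for "where have":
  position 9–10: where have
  position 19–20: where have
  position 27–28: where have

3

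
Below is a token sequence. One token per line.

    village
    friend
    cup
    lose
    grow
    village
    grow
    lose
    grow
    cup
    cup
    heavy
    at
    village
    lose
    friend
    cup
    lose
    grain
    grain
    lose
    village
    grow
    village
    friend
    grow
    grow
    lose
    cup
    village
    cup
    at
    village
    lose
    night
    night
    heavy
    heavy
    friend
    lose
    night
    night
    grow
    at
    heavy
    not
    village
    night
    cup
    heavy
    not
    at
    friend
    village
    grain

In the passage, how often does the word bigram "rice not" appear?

0

Scanning the 54 overlapping bigram windows for "rice not":
  (none found)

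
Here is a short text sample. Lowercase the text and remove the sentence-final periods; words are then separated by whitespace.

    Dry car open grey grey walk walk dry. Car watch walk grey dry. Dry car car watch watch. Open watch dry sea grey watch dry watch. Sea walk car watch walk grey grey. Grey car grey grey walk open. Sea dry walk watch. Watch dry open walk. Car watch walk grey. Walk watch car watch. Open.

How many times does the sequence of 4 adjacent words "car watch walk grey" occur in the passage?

3

Scanning the 53 overlapping 4-gram windows for "car watch walk grey":
  position 9–12: car watch walk grey
  position 29–32: car watch walk grey
  position 48–51: car watch walk grey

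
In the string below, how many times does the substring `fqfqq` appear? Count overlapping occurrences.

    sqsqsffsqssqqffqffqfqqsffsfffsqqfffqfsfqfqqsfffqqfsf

2

Sliding a length-5 window over the 52 characters (48 positions):
  position 18–22: fqfqq
  position 39–43: fqfqq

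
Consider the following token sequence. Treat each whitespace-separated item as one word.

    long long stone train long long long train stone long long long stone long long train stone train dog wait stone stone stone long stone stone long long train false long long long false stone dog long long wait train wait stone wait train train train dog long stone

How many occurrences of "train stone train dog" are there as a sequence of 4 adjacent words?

Scanning the 46 overlapping 4-gram windows for "train stone train dog":
  position 16–19: train stone train dog

1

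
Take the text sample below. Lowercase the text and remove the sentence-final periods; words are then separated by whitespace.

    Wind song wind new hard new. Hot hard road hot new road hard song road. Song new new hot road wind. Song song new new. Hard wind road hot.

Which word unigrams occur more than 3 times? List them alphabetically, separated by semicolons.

Unigram counts meeting the condition (more than 3 times):
  hard: 4
  hot: 4
  new: 7
  road: 5
  song: 5
  wind: 4

hard; hot; new; road; song; wind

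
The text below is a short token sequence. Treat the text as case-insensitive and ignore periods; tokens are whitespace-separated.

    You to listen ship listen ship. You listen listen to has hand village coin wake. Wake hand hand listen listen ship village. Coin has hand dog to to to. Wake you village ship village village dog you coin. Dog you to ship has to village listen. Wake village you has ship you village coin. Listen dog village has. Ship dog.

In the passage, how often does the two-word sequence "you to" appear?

2

Scanning the 59 overlapping bigram windows for "you to":
  position 1–2: you to
  position 40–41: you to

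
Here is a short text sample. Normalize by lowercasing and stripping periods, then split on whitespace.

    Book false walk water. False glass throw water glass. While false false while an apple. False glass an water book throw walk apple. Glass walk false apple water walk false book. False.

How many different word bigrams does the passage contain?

32 tokens → 31 bigram windows in total.
Repeated bigrams (each contributes count−1 duplicates):
  book false: 2
  false glass: 2
  walk false: 2
3 duplicate windows → 31 − 3 = 28 distinct.

28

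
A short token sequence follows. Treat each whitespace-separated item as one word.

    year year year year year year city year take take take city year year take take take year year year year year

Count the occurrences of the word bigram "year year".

10

Scanning the 21 overlapping bigram windows for "year year":
  position 1–2: year year
  position 2–3: year year
  position 3–4: year year
  position 4–5: year year
  position 5–6: year year
  position 13–14: year year
  position 18–19: year year
  position 19–20: year year
  position 20–21: year year
  position 21–22: year year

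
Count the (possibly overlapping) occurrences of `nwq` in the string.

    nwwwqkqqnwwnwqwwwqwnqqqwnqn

1

Sliding a length-3 window over the 27 characters (25 positions):
  position 12–14: nwq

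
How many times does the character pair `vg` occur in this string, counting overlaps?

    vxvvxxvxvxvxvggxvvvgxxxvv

Sliding a length-2 window over the 25 characters (24 positions):
  position 13–14: vg
  position 19–20: vg

2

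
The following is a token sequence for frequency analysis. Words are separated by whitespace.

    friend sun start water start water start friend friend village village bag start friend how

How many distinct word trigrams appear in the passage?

15 tokens → 13 trigram windows in total.
Repeated trigrams (each contributes count−1 duplicates):
  start water start: 2
1 duplicate windows → 13 − 1 = 12 distinct.

12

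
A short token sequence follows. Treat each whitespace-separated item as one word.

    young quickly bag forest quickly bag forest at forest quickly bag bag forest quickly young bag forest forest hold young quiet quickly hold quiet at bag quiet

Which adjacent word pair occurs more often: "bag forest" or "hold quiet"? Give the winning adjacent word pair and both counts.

"bag forest" (4 vs 1)

"bag forest": 4 occurrences
"hold quiet": 1 occurrence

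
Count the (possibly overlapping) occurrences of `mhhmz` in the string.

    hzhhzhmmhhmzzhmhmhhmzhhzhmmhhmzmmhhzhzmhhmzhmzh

Sliding a length-5 window over the 47 characters (43 positions):
  position 8–12: mhhmz
  position 17–21: mhhmz
  position 27–31: mhhmz
  position 39–43: mhhmz

4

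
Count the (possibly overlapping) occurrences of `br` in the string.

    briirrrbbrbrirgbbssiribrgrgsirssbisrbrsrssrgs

5

Sliding a length-2 window over the 45 characters (44 positions):
  position 1–2: br
  position 9–10: br
  position 11–12: br
  position 23–24: br
  position 37–38: br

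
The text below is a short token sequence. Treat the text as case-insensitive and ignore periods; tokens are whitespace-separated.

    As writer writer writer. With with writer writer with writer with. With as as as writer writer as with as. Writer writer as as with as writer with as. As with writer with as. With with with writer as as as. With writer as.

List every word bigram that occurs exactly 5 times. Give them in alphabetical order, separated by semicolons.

Bigram counts meeting the condition (exactly 5 times):
  as with: 5
  with as: 5
  with writer: 5
  writer with: 5
  writer writer: 5

as with; with as; with writer; writer with; writer writer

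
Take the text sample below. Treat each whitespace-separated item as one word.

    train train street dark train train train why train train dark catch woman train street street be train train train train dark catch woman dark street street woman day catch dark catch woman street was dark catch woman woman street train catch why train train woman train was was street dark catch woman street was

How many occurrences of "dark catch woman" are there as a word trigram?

5

Scanning the 53 overlapping trigram windows for "dark catch woman":
  position 11–13: dark catch woman
  position 22–24: dark catch woman
  position 31–33: dark catch woman
  position 36–38: dark catch woman
  position 51–53: dark catch woman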